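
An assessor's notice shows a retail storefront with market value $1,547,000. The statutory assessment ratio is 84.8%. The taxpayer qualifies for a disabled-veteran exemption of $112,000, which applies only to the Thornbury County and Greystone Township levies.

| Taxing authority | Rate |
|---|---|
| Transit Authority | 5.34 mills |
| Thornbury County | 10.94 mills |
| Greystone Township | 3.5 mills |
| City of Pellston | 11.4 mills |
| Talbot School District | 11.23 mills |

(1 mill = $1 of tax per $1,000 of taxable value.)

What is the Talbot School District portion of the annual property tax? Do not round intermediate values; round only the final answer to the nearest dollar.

$14,732

Assessed value = $1,547,000 × 0.848 = $1,311,856
Talbot School District taxable value = $1,311,856 (exemption does not apply)
Talbot School District levy = $1,311,856 × 0.01123 = $14,732.14288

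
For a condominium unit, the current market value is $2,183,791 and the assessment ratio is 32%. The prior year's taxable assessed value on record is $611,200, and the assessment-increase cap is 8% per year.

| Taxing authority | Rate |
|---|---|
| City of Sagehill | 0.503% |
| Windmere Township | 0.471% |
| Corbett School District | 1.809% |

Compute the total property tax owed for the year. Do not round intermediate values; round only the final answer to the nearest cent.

Uncapped assessed value = $2,183,791 × 0.32 = $698,813.12
Cap limit = $611,200 × 1.08 = $660,096
Taxable assessed value = min($698,813.12, $660,096) = $660,096 (cap binds)
City of Sagehill: $660,096 × 0.00503 = $3,320.28288
Windmere Township: $660,096 × 0.00471 = $3,109.05216
Corbett School District: $660,096 × 0.01809 = $11,941.13664
Total = $18,370.47168

$18,370.47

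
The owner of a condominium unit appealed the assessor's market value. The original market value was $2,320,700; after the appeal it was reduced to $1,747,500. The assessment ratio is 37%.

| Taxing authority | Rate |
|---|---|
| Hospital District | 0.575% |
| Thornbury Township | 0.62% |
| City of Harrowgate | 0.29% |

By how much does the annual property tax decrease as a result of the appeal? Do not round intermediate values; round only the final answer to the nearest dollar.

Old assessed value = $2,320,700 × 0.37 = $858,659
New assessed value = $1,747,500 × 0.37 = $646,575
Combined rate = 0.00575 + 0.0062 + 0.0029 = 0.01485
Old tax = $858,659 × 0.01485 = $12,751.08615
New tax = $646,575 × 0.01485 = $9,601.63875
Reduction = $12,751.08615 − $9,601.63875 = $3,149.4474

$3,149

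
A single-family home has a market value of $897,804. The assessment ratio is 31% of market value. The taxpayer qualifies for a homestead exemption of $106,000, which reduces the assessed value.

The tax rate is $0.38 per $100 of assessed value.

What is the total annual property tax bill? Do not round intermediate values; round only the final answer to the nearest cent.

$654.81

Assessed value = $897,804 × 0.31 = $278,319.24
Taxable value = $278,319.24 − $106,000 = $172,319.24
Tax = $172,319.24 × 0.0038 = $654.813112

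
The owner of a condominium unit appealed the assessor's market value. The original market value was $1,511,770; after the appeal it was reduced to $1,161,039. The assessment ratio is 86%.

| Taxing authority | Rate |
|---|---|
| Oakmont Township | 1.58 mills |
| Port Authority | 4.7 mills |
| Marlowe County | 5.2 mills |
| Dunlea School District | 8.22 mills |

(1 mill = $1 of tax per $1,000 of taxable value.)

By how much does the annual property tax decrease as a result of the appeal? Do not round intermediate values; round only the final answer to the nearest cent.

Old assessed value = $1,511,770 × 0.86 = $1,300,122.2
New assessed value = $1,161,039 × 0.86 = $998,493.54
Combined rate = 0.00158 + 0.0047 + 0.0052 + 0.00822 = 0.0197
Old tax = $1,300,122.2 × 0.0197 = $25,612.40734
New tax = $998,493.54 × 0.0197 = $19,670.322738
Reduction = $25,612.40734 − $19,670.322738 = $5,942.084602

$5,942.08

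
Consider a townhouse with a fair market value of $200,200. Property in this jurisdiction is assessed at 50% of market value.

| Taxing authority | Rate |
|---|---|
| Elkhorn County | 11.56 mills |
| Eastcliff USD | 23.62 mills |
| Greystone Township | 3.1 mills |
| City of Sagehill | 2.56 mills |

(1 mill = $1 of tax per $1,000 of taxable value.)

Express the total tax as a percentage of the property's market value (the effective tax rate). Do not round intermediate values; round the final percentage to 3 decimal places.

Assessed value = $200,200 × 0.5 = $100,100
Elkhorn County: $100,100 × 0.01156 = $1,157.156
Eastcliff USD: $100,100 × 0.02362 = $2,364.362
Greystone Township: $100,100 × 0.0031 = $310.31
City of Sagehill: $100,100 × 0.00256 = $256.256
Total tax = $4,088.084
Effective rate = $4,088.084 ÷ $200,200 = 2.042% of market value

2.042%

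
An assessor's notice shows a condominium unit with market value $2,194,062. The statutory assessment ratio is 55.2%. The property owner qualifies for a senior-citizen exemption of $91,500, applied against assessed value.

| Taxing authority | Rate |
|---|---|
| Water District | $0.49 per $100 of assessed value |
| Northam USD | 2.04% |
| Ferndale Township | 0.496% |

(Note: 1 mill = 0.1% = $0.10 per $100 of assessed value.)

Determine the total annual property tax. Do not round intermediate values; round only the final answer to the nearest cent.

$33,879.77

Assessed value = $2,194,062 × 0.552 = $1,211,122.224
Taxable value = $1,211,122.224 − $91,500 = $1,119,622.224
Water District: $1,119,622.224 × 0.0049 = $5,486.1488976
Northam USD: $1,119,622.224 × 0.0204 = $22,840.2933696
Ferndale Township: $1,119,622.224 × 0.00496 = $5,553.32623104
Total = $33,879.76849824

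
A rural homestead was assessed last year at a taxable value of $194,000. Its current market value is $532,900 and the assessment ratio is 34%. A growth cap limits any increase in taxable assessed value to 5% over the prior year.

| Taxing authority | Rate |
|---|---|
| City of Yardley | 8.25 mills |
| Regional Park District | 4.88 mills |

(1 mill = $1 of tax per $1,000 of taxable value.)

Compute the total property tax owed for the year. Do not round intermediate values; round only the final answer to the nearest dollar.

Uncapped assessed value = $532,900 × 0.34 = $181,186
Cap limit = $194,000 × 1.05 = $203,700
Taxable assessed value = min($181,186, $203,700) = $181,186 (cap does not bind)
City of Yardley: $181,186 × 0.00825 = $1,494.7845
Regional Park District: $181,186 × 0.00488 = $884.18768
Total = $2,378.97218

$2,379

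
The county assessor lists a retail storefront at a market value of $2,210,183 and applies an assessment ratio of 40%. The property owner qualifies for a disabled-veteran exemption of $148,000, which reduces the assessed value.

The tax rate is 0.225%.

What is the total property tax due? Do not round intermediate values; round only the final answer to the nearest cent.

$1,656.16

Assessed value = $2,210,183 × 0.4 = $884,073.2
Taxable value = $884,073.2 − $148,000 = $736,073.2
Tax = $736,073.2 × 0.00225 = $1,656.1647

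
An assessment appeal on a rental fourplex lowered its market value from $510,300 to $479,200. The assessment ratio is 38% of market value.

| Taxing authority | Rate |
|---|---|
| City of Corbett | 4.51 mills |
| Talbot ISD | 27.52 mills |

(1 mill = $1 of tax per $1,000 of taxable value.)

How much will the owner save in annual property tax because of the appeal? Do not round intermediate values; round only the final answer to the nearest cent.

$378.53

Old assessed value = $510,300 × 0.38 = $193,914
New assessed value = $479,200 × 0.38 = $182,096
Combined rate = 0.00451 + 0.02752 = 0.03203
Old tax = $193,914 × 0.03203 = $6,211.06542
New tax = $182,096 × 0.03203 = $5,832.53488
Reduction = $6,211.06542 − $5,832.53488 = $378.53054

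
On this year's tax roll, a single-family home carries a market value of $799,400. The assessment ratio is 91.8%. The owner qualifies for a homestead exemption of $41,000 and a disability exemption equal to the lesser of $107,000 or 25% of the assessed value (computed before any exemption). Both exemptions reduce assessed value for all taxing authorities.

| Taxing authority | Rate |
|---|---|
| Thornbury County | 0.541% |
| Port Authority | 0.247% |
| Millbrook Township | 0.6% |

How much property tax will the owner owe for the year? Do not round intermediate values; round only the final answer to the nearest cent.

Assessed value = $799,400 × 0.918 = $733,849.2
Disability exemption = min($107,000, 25% × $733,849.2) = min($107,000, $183,462.3) = $107,000 (dollar cap binds)
Taxable value = $733,849.2 − $41,000 − $107,000 = $585,849.2
Thornbury County: $585,849.2 × 0.00541 = $3,169.444172
Port Authority: $585,849.2 × 0.00247 = $1,447.047524
Millbrook Township: $585,849.2 × 0.006 = $3,515.0952
Total = $8,131.586896

$8,131.59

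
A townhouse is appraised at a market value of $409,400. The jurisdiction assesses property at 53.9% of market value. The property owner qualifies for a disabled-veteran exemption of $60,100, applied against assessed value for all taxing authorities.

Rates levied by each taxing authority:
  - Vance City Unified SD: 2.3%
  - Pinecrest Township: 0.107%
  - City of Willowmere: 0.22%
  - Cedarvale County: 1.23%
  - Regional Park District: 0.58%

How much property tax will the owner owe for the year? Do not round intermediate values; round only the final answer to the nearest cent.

$7,124.34

Assessed value = $409,400 × 0.539 = $220,666.6
Taxable value = $220,666.6 − $60,100 = $160,566.6
Vance City Unified SD: $160,566.6 × 0.023 = $3,693.0318
Pinecrest Township: $160,566.6 × 0.00107 = $171.806262
City of Willowmere: $160,566.6 × 0.0022 = $353.24652
Cedarvale County: $160,566.6 × 0.0123 = $1,974.96918
Regional Park District: $160,566.6 × 0.0058 = $931.28628
Total = $3,693.0318 + $171.806262 + $353.24652 + $1,974.96918 + $931.28628 = $7,124.340042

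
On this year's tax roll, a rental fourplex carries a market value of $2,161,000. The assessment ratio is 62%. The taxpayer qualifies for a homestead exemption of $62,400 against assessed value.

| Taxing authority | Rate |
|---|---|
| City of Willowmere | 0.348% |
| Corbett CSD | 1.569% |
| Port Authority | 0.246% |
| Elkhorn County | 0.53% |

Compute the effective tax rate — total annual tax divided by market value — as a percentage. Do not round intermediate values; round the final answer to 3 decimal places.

1.592%

Assessed value = $2,161,000 × 0.62 = $1,339,820
Taxable value = $1,339,820 − $62,400 = $1,277,420
City of Willowmere: $1,277,420 × 0.00348 = $4,445.4216
Corbett CSD: $1,277,420 × 0.01569 = $20,042.7198
Port Authority: $1,277,420 × 0.00246 = $3,142.4532
Elkhorn County: $1,277,420 × 0.0053 = $6,770.326
Total tax = $34,400.9206
Effective rate = $34,400.9206 ÷ $2,161,000 = 1.592% of market value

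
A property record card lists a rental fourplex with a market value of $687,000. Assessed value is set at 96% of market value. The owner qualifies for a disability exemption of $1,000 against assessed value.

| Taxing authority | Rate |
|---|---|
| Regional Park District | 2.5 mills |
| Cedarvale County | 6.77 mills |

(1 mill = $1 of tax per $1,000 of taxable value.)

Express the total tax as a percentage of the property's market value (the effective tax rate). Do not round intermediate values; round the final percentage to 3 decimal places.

Assessed value = $687,000 × 0.96 = $659,520
Taxable value = $659,520 − $1,000 = $658,520
Regional Park District: $658,520 × 0.0025 = $1,646.3
Cedarvale County: $658,520 × 0.00677 = $4,458.1804
Total tax = $6,104.4804
Effective rate = $6,104.4804 ÷ $687,000 = 0.889% of market value

0.889%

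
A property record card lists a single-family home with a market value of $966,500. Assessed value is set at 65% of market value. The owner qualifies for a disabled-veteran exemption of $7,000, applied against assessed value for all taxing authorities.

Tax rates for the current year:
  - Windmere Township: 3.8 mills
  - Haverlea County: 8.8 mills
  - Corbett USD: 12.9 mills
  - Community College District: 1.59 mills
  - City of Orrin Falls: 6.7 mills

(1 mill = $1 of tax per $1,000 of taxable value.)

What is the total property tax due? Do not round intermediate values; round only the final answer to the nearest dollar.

$20,991

Assessed value = $966,500 × 0.65 = $628,225
Taxable value = $628,225 − $7,000 = $621,225
Windmere Township: $621,225 × 0.0038 = $2,360.655
Haverlea County: $621,225 × 0.0088 = $5,466.78
Corbett USD: $621,225 × 0.0129 = $8,013.8025
Community College District: $621,225 × 0.00159 = $987.74775
City of Orrin Falls: $621,225 × 0.0067 = $4,162.2075
Total = $2,360.655 + $5,466.78 + $8,013.8025 + $987.74775 + $4,162.2075 = $20,991.19275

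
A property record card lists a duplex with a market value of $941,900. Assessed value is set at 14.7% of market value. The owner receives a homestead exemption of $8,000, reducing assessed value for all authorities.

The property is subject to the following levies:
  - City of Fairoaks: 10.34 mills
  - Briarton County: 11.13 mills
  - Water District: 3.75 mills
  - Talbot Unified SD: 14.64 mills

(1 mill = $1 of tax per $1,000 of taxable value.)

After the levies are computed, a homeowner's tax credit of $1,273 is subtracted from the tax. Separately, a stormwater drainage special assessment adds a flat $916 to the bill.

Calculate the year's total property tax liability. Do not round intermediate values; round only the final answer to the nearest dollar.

Assessed value = $941,900 × 0.147 = $138,459.3
Taxable value = $138,459.3 − $8,000 = $130,459.3
City of Fairoaks: $130,459.3 × 0.01034 = $1,348.949162
Briarton County: $130,459.3 × 0.01113 = $1,452.012009
Water District: $130,459.3 × 0.00375 = $489.222375
Talbot Unified SD: $130,459.3 × 0.01464 = $1,909.924152
Levies subtotal = $5,200.107698
After credit = $5,200.107698 − $1,273 = $3,927.107698
Total = $3,927.107698 + $916 = $4,843.107698

$4,843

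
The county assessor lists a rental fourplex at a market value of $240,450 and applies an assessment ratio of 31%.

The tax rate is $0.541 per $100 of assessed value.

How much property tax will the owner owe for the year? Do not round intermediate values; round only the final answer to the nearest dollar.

Assessed value = $240,450 × 0.31 = $74,539.5
Tax = $74,539.5 × 0.00541 = $403.258695

$403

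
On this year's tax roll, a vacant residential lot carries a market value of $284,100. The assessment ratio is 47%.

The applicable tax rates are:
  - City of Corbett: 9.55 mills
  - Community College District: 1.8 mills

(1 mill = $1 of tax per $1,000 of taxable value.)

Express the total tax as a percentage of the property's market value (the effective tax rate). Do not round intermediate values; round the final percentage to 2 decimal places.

0.53%

Assessed value = $284,100 × 0.47 = $133,527
City of Corbett: $133,527 × 0.00955 = $1,275.18285
Community College District: $133,527 × 0.0018 = $240.3486
Total tax = $1,515.53145
Effective rate = $1,515.53145 ÷ $284,100 = 0.53% of market value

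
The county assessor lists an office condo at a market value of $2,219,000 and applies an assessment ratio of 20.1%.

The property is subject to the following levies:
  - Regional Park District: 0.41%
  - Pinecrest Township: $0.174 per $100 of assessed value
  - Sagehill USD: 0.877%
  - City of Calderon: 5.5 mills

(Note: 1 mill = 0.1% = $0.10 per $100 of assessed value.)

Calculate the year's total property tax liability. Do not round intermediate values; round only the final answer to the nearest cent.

$8,969.44

Assessed value = $2,219,000 × 0.201 = $446,019
Regional Park District: $446,019 × 0.0041 = $1,828.6779
Pinecrest Township: $446,019 × 0.00174 = $776.07306
Sagehill USD: $446,019 × 0.00877 = $3,911.58663
City of Calderon: $446,019 × 0.0055 = $2,453.1045
Total = $8,969.44209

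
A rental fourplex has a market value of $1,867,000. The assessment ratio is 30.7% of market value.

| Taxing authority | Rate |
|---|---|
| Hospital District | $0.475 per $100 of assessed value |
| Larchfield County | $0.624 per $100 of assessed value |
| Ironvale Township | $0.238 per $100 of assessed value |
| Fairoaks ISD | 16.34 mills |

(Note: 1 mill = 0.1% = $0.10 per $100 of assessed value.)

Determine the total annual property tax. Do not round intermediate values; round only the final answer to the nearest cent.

$17,028.85

Assessed value = $1,867,000 × 0.307 = $573,169
Hospital District: $573,169 × 0.00475 = $2,722.55275
Larchfield County: $573,169 × 0.00624 = $3,576.57456
Ironvale Township: $573,169 × 0.00238 = $1,364.14222
Fairoaks ISD: $573,169 × 0.01634 = $9,365.58146
Total = $17,028.85099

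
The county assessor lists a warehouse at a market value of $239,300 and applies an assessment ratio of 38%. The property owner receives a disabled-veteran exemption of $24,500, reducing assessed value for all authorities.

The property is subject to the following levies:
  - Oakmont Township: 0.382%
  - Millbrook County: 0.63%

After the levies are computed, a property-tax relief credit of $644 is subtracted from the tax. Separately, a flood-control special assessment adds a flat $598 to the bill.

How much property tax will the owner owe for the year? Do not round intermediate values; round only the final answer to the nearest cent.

$626.31

Assessed value = $239,300 × 0.38 = $90,934
Taxable value = $90,934 − $24,500 = $66,434
Oakmont Township: $66,434 × 0.00382 = $253.77788
Millbrook County: $66,434 × 0.0063 = $418.5342
Levies subtotal = $672.31208
After credit = $672.31208 − $644 = $28.31208
Total = $28.31208 + $598 = $626.31208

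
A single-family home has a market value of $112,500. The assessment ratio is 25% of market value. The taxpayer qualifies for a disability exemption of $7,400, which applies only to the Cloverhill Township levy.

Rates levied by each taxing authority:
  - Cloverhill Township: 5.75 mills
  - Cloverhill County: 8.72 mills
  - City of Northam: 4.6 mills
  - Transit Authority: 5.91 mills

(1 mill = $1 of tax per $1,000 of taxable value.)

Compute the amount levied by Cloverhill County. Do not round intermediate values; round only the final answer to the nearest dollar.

$245

Assessed value = $112,500 × 0.25 = $28,125
Cloverhill County taxable value = $28,125 (exemption does not apply)
Cloverhill County levy = $28,125 × 0.00872 = $245.25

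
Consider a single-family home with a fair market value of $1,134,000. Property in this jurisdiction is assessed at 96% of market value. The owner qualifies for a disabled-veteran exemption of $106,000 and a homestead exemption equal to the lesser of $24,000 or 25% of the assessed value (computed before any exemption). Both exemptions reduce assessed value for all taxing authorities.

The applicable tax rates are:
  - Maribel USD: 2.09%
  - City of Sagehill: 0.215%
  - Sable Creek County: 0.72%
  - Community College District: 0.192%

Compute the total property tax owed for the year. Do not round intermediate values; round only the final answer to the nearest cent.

Assessed value = $1,134,000 × 0.96 = $1,088,640
Homestead exemption = min($24,000, 25% × $1,088,640) = min($24,000, $272,160) = $24,000 (dollar cap binds)
Taxable value = $1,088,640 − $106,000 − $24,000 = $958,640
Maribel USD: $958,640 × 0.0209 = $20,035.576
City of Sagehill: $958,640 × 0.00215 = $2,061.076
Sable Creek County: $958,640 × 0.0072 = $6,902.208
Community College District: $958,640 × 0.00192 = $1,840.5888
Total = $30,839.4488

$30,839.45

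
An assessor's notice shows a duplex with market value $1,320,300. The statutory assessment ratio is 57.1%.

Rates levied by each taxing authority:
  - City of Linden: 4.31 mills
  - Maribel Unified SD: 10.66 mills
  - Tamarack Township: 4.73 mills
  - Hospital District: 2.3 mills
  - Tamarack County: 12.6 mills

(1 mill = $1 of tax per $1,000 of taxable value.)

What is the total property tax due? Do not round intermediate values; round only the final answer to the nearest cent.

Assessed value = $1,320,300 × 0.571 = $753,891.3
City of Linden: $753,891.3 × 0.00431 = $3,249.271503
Maribel Unified SD: $753,891.3 × 0.01066 = $8,036.481258
Tamarack Township: $753,891.3 × 0.00473 = $3,565.905849
Hospital District: $753,891.3 × 0.0023 = $1,733.94999
Tamarack County: $753,891.3 × 0.0126 = $9,499.03038
Total = $3,249.271503 + $8,036.481258 + $3,565.905849 + $1,733.94999 + $9,499.03038 = $26,084.63898

$26,084.64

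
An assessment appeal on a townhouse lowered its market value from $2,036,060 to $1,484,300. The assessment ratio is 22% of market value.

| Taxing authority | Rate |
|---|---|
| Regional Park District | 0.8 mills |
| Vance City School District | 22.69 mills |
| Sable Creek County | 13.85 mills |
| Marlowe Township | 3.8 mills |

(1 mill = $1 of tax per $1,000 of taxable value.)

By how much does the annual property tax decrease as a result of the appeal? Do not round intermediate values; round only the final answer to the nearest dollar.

Old assessed value = $2,036,060 × 0.22 = $447,933.2
New assessed value = $1,484,300 × 0.22 = $326,546
Combined rate = 0.0008 + 0.02269 + 0.01385 + 0.0038 = 0.04114
Old tax = $447,933.2 × 0.04114 = $18,427.971848
New tax = $326,546 × 0.04114 = $13,434.10244
Reduction = $18,427.971848 − $13,434.10244 = $4,993.869408

$4,994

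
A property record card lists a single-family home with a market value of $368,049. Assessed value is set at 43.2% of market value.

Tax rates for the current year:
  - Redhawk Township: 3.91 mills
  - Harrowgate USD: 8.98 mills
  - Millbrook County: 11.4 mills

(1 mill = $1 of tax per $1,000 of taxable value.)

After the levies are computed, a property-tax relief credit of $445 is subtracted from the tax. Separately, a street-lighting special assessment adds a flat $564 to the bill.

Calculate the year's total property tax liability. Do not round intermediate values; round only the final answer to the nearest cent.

$3,981.04

Assessed value = $368,049 × 0.432 = $158,997.168
Redhawk Township: $158,997.168 × 0.00391 = $621.67892688
Harrowgate USD: $158,997.168 × 0.00898 = $1,427.79456864
Millbrook County: $158,997.168 × 0.0114 = $1,812.5677152
Levies subtotal = $3,862.04121072
After credit = $3,862.04121072 − $445 = $3,417.04121072
Total = $3,417.04121072 + $564 = $3,981.04121072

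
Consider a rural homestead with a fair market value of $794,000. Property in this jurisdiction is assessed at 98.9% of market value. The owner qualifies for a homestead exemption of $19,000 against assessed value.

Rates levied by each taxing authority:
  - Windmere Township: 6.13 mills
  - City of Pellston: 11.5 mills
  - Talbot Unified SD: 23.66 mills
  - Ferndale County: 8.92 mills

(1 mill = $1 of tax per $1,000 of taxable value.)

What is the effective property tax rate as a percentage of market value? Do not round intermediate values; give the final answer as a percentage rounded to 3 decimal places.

4.846%

Assessed value = $794,000 × 0.989 = $785,266
Taxable value = $785,266 − $19,000 = $766,266
Windmere Township: $766,266 × 0.00613 = $4,697.21058
City of Pellston: $766,266 × 0.0115 = $8,812.059
Talbot Unified SD: $766,266 × 0.02366 = $18,129.85356
Ferndale County: $766,266 × 0.00892 = $6,835.09272
Total tax = $38,474.21586
Effective rate = $38,474.21586 ÷ $794,000 = 4.846% of market value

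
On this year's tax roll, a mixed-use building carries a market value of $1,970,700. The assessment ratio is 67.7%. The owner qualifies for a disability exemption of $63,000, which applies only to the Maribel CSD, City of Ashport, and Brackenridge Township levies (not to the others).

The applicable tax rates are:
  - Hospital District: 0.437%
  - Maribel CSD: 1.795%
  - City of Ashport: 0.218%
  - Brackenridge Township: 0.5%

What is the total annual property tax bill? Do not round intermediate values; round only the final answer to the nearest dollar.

Assessed value = $1,970,700 × 0.677 = $1,334,163.9
Hospital District: $1,334,163.9 × 0.00437 = $5,830.296243
Maribel CSD: ($1,334,163.9 − $63,000) × 0.01795 = $1,271,163.9 × 0.01795 = $22,817.392005
City of Ashport: ($1,334,163.9 − $63,000) × 0.00218 = $1,271,163.9 × 0.00218 = $2,771.137302
Brackenridge Township: ($1,334,163.9 − $63,000) × 0.005 = $1,271,163.9 × 0.005 = $6,355.8195
Total = $37,774.64505

$37,775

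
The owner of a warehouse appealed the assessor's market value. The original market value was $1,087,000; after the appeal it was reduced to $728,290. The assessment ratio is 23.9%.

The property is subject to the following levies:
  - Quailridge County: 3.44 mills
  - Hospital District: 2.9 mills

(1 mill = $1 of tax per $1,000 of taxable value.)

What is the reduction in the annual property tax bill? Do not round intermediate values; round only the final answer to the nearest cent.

Old assessed value = $1,087,000 × 0.239 = $259,793
New assessed value = $728,290 × 0.239 = $174,061.31
Combined rate = 0.00344 + 0.0029 = 0.00634
Old tax = $259,793 × 0.00634 = $1,647.08762
New tax = $174,061.31 × 0.00634 = $1,103.5487054
Reduction = $1,647.08762 − $1,103.5487054 = $543.5389146

$543.54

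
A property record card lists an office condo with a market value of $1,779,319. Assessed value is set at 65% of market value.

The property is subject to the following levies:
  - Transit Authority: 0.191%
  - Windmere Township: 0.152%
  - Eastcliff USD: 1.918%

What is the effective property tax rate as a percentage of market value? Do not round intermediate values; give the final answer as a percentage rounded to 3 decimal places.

1.470%

Assessed value = $1,779,319 × 0.65 = $1,156,557.35
Transit Authority: $1,156,557.35 × 0.00191 = $2,209.0245385
Windmere Township: $1,156,557.35 × 0.00152 = $1,757.967172
Eastcliff USD: $1,156,557.35 × 0.01918 = $22,182.769973
Total tax = $26,149.7616835
Effective rate = $26,149.7616835 ÷ $1,779,319 = 1.470% of market value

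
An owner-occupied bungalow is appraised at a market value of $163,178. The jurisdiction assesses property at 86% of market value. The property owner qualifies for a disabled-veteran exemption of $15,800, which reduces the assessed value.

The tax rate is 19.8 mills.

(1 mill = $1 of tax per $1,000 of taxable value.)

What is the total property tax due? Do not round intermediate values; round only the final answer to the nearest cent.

$2,465.75

Assessed value = $163,178 × 0.86 = $140,333.08
Taxable value = $140,333.08 − $15,800 = $124,533.08
Tax = $124,533.08 × 0.0198 = $2,465.754984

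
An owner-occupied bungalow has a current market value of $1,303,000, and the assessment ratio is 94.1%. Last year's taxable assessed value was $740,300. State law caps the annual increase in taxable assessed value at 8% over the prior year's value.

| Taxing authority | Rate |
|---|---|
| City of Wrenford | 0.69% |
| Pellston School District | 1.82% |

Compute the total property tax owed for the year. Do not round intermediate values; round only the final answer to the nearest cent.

$20,068.05

Uncapped assessed value = $1,303,000 × 0.941 = $1,226,123
Cap limit = $740,300 × 1.08 = $799,524
Taxable assessed value = min($1,226,123, $799,524) = $799,524 (cap binds)
City of Wrenford: $799,524 × 0.0069 = $5,516.7156
Pellston School District: $799,524 × 0.0182 = $14,551.3368
Total = $20,068.0524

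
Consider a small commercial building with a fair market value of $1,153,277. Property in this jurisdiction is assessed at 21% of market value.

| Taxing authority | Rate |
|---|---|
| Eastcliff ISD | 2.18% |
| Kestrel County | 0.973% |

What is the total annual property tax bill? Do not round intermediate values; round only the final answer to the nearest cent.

Assessed value = $1,153,277 × 0.21 = $242,188.17
Eastcliff ISD: $242,188.17 × 0.0218 = $5,279.702106
Kestrel County: $242,188.17 × 0.00973 = $2,356.4908941
Total = $5,279.702106 + $2,356.4908941 = $7,636.1930001

$7,636.19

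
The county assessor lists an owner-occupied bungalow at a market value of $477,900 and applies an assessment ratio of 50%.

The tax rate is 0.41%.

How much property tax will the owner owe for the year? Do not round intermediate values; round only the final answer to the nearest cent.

$979.70

Assessed value = $477,900 × 0.5 = $238,950
Tax = $238,950 × 0.0041 = $979.695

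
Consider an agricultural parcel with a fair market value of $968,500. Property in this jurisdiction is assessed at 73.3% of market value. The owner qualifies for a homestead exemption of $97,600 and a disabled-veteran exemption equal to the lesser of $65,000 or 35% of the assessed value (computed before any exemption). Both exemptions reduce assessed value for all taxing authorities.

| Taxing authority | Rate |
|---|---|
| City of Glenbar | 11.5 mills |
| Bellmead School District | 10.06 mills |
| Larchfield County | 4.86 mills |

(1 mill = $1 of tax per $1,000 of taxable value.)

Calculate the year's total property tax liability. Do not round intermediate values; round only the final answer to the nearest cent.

$14,459.94

Assessed value = $968,500 × 0.733 = $709,910.5
Disabled-veteran exemption = min($65,000, 35% × $709,910.5) = min($65,000, $248,468.675) = $65,000 (dollar cap binds)
Taxable value = $709,910.5 − $97,600 − $65,000 = $547,310.5
City of Glenbar: $547,310.5 × 0.0115 = $6,294.07075
Bellmead School District: $547,310.5 × 0.01006 = $5,505.94363
Larchfield County: $547,310.5 × 0.00486 = $2,659.92903
Total = $14,459.94341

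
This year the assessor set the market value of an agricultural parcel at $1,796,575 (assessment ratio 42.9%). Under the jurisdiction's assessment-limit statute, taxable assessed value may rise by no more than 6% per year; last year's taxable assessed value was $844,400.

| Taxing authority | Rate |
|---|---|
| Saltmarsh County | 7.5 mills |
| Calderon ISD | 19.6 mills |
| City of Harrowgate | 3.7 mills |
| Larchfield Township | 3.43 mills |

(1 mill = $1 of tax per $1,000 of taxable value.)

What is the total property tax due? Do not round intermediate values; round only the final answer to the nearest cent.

$26,382.11

Uncapped assessed value = $1,796,575 × 0.429 = $770,730.675
Cap limit = $844,400 × 1.06 = $895,064
Taxable assessed value = min($770,730.675, $895,064) = $770,730.675 (cap does not bind)
Saltmarsh County: $770,730.675 × 0.0075 = $5,780.4800625
Calderon ISD: $770,730.675 × 0.0196 = $15,106.32123
City of Harrowgate: $770,730.675 × 0.0037 = $2,851.7034975
Larchfield Township: $770,730.675 × 0.00343 = $2,643.60621525
Total = $26,382.11100525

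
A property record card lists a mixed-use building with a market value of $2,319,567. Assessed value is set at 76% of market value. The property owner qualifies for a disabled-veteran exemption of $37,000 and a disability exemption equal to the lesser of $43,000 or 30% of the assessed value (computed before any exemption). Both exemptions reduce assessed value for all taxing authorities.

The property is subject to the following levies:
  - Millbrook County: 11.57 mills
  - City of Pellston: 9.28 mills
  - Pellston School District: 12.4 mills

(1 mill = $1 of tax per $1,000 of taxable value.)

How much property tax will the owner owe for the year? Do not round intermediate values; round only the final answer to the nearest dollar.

Assessed value = $2,319,567 × 0.76 = $1,762,870.92
Disability exemption = min($43,000, 30% × $1,762,870.92) = min($43,000, $528,861.276) = $43,000 (dollar cap binds)
Taxable value = $1,762,870.92 − $37,000 − $43,000 = $1,682,870.92
Millbrook County: $1,682,870.92 × 0.01157 = $19,470.8165444
City of Pellston: $1,682,870.92 × 0.00928 = $15,617.0421376
Pellston School District: $1,682,870.92 × 0.0124 = $20,867.599408
Total = $55,955.45809

$55,955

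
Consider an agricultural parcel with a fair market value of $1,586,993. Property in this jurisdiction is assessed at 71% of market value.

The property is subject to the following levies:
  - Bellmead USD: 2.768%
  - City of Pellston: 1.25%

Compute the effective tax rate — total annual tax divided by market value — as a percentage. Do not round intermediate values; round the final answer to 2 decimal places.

2.85%

Assessed value = $1,586,993 × 0.71 = $1,126,765.03
Bellmead USD: $1,126,765.03 × 0.02768 = $31,188.8560304
City of Pellston: $1,126,765.03 × 0.0125 = $14,084.562875
Total tax = $45,273.4189054
Effective rate = $45,273.4189054 ÷ $1,586,993 = 2.85% of market value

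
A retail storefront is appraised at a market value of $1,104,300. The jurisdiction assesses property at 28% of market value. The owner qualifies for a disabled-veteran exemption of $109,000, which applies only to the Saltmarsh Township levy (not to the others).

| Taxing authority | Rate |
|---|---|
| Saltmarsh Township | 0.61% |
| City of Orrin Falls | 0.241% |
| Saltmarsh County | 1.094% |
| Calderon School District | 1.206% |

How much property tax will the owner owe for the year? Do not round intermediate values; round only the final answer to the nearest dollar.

Assessed value = $1,104,300 × 0.28 = $309,204
Saltmarsh Township: ($309,204 − $109,000) × 0.0061 = $200,204 × 0.0061 = $1,221.2444
City of Orrin Falls: $309,204 × 0.00241 = $745.18164
Saltmarsh County: $309,204 × 0.01094 = $3,382.69176
Calderon School District: $309,204 × 0.01206 = $3,729.00024
Total = $9,078.11804

$9,078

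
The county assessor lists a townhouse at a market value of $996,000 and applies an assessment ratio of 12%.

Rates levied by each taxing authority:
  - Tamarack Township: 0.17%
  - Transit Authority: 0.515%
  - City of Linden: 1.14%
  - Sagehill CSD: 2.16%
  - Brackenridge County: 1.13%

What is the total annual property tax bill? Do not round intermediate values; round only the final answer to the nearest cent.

Assessed value = $996,000 × 0.12 = $119,520
Tamarack Township: $119,520 × 0.0017 = $203.184
Transit Authority: $119,520 × 0.00515 = $615.528
City of Linden: $119,520 × 0.0114 = $1,362.528
Sagehill CSD: $119,520 × 0.0216 = $2,581.632
Brackenridge County: $119,520 × 0.0113 = $1,350.576
Total = $203.184 + $615.528 + $1,362.528 + $2,581.632 + $1,350.576 = $6,113.448

$6,113.45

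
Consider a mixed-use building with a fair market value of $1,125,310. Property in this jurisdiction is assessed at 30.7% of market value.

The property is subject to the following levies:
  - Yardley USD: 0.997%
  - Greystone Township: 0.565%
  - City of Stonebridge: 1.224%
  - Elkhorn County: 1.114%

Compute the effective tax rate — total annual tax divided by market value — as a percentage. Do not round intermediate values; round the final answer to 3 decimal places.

Assessed value = $1,125,310 × 0.307 = $345,470.17
Yardley USD: $345,470.17 × 0.00997 = $3,444.3375949
Greystone Township: $345,470.17 × 0.00565 = $1,951.9064605
City of Stonebridge: $345,470.17 × 0.01224 = $4,228.5548808
Elkhorn County: $345,470.17 × 0.01114 = $3,848.5376938
Total tax = $13,473.33663
Effective rate = $13,473.33663 ÷ $1,125,310 = 1.197% of market value

1.197%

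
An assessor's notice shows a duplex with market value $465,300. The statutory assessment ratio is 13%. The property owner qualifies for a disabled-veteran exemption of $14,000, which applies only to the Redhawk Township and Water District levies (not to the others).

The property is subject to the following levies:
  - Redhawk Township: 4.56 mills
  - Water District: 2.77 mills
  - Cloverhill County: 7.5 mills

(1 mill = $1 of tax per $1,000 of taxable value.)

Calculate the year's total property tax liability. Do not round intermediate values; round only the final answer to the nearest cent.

Assessed value = $465,300 × 0.13 = $60,489
Redhawk Township: ($60,489 − $14,000) × 0.00456 = $46,489 × 0.00456 = $211.98984
Water District: ($60,489 − $14,000) × 0.00277 = $46,489 × 0.00277 = $128.77453
Cloverhill County: $60,489 × 0.0075 = $453.6675
Total = $794.43187

$794.43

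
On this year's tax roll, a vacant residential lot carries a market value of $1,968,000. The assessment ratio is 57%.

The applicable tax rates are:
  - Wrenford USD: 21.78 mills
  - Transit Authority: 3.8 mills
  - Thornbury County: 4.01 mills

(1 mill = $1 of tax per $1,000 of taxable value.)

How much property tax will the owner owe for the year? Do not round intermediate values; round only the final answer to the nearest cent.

Assessed value = $1,968,000 × 0.57 = $1,121,760
Wrenford USD: $1,121,760 × 0.02178 = $24,431.9328
Transit Authority: $1,121,760 × 0.0038 = $4,262.688
Thornbury County: $1,121,760 × 0.00401 = $4,498.2576
Total = $24,431.9328 + $4,262.688 + $4,498.2576 = $33,192.8784

$33,192.88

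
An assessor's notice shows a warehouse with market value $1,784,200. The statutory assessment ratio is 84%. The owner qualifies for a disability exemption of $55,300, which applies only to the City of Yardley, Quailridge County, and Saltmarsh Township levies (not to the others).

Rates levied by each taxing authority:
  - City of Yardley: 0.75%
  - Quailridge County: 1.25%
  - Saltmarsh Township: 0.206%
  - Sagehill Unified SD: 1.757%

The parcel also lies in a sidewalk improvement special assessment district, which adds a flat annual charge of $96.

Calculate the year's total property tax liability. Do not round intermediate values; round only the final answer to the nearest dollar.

Assessed value = $1,784,200 × 0.84 = $1,498,728
City of Yardley: ($1,498,728 − $55,300) × 0.0075 = $1,443,428 × 0.0075 = $10,825.71
Quailridge County: ($1,498,728 − $55,300) × 0.0125 = $1,443,428 × 0.0125 = $18,042.85
Saltmarsh Township: ($1,498,728 − $55,300) × 0.00206 = $1,443,428 × 0.00206 = $2,973.46168
Sagehill Unified SD: $1,498,728 × 0.01757 = $26,332.65096
Levies subtotal = $58,174.67264
Total = $58,174.67264 + $96 = $58,270.67264

$58,271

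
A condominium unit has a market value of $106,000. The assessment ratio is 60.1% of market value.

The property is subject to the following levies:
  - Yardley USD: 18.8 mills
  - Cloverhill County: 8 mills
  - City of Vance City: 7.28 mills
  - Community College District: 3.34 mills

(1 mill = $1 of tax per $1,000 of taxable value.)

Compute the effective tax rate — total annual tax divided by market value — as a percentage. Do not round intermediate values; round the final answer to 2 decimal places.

2.25%

Assessed value = $106,000 × 0.601 = $63,706
Yardley USD: $63,706 × 0.0188 = $1,197.6728
Cloverhill County: $63,706 × 0.008 = $509.648
City of Vance City: $63,706 × 0.00728 = $463.77968
Community College District: $63,706 × 0.00334 = $212.77804
Total tax = $2,383.87852
Effective rate = $2,383.87852 ÷ $106,000 = 2.25% of market value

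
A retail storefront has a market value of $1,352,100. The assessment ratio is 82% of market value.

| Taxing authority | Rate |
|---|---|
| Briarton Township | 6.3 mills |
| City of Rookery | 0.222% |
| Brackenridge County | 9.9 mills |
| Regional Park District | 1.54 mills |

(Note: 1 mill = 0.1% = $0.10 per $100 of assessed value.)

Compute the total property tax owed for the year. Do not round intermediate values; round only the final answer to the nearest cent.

$22,130.09

Assessed value = $1,352,100 × 0.82 = $1,108,722
Briarton Township: $1,108,722 × 0.0063 = $6,984.9486
City of Rookery: $1,108,722 × 0.00222 = $2,461.36284
Brackenridge County: $1,108,722 × 0.0099 = $10,976.3478
Regional Park District: $1,108,722 × 0.00154 = $1,707.43188
Total = $22,130.09112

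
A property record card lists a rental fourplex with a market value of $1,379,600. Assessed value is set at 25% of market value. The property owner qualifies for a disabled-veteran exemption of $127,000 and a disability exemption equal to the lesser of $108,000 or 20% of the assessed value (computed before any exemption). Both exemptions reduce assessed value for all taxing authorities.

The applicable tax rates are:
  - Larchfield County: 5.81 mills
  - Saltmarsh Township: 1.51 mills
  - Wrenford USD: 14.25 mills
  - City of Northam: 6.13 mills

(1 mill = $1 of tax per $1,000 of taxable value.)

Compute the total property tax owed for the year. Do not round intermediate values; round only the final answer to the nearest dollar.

Assessed value = $1,379,600 × 0.25 = $344,900
Disability exemption = min($108,000, 20% × $344,900) = min($108,000, $68,980) = $68,980 (percentage binds)
Taxable value = $344,900 − $127,000 − $68,980 = $148,920
Larchfield County: $148,920 × 0.00581 = $865.2252
Saltmarsh Township: $148,920 × 0.00151 = $224.8692
Wrenford USD: $148,920 × 0.01425 = $2,122.11
City of Northam: $148,920 × 0.00613 = $912.8796
Total = $4,125.084

$4,125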